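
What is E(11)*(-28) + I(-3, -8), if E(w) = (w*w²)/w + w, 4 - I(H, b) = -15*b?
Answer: -3812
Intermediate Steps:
I(H, b) = 4 + 15*b (I(H, b) = 4 - (-5)*3*b = 4 - (-15)*b = 4 + 15*b)
E(w) = w + w² (E(w) = w³/w + w = w² + w = w + w²)
E(11)*(-28) + I(-3, -8) = (11*(1 + 11))*(-28) + (4 + 15*(-8)) = (11*12)*(-28) + (4 - 120) = 132*(-28) - 116 = -3696 - 116 = -3812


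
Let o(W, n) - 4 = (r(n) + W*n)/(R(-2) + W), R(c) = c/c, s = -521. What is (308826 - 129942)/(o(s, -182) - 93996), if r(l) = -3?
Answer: -31006560/16323553 ≈ -1.8995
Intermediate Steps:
R(c) = 1
o(W, n) = 4 + (-3 + W*n)/(1 + W)
(308826 - 129942)/(o(s, -182) - 93996) = (308826 - 129942)/((1 + 4*(-521) - 521*(-182))/(1 - 521) - 93996) = 178884/((1 - 2084 + 94822)/(-520) - 93996) = 178884/(-1/520*92739 - 93996) = 178884/(-92739/520 - 93996) = 178884/(-48970659/520) = 178884*(-520/48970659) = -31006560/16323553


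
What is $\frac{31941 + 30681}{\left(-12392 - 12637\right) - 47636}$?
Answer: $- \frac{62622}{72665} \approx -0.86179$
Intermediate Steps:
$\frac{31941 + 30681}{\left(-12392 - 12637\right) - 47636} = \frac{62622}{\left(-12392 - 12637\right) - 47636} = \frac{62622}{-25029 - 47636} = \frac{62622}{-72665} = 62622 \left(- \frac{1}{72665}\right) = - \frac{62622}{72665}$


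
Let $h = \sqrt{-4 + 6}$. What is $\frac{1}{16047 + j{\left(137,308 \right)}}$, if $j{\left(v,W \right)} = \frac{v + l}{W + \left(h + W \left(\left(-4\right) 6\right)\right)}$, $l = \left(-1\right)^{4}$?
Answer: $\frac{134214414991}{2153736102793947} + \frac{23 \sqrt{2}}{2153736102793947} \approx 6.2317 \cdot 10^{-5}$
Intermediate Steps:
$h = \sqrt{2} \approx 1.4142$
$l = 1$
$j{\left(v,W \right)} = \frac{1 + v}{\sqrt{2} - 23 W}$ ($j{\left(v,W \right)} = \frac{v + 1}{W + \left(\sqrt{2} + W \left(\left(-4\right) 6\right)\right)} = \frac{1 + v}{W + \left(\sqrt{2} + W \left(-24\right)\right)} = \frac{1 + v}{W - \left(- \sqrt{2} + 24 W\right)} = \frac{1 + v}{\sqrt{2} - 23 W}$)
$\frac{1}{16047 + j{\left(137,308 \right)}} = \frac{1}{16047 + \frac{-1 - 137}{- \sqrt{2} + 23 \cdot 308}} = \frac{1}{16047 + \frac{-1 - 137}{- \sqrt{2} + 7084}} = \frac{1}{16047 + \frac{1}{7084 - \sqrt{2}} \left(-138\right)} = \frac{1}{16047 - \frac{138}{7084 - \sqrt{2}}}$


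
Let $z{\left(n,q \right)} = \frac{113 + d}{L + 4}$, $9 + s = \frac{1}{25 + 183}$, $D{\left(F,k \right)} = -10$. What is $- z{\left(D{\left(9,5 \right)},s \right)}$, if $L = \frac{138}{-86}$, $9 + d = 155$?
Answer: $- \frac{11137}{103} \approx -108.13$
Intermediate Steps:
$d = 146$ ($d = -9 + 155 = 146$)
$s = - \frac{1871}{208}$ ($s = -9 + \frac{1}{25 + 183} = -9 + \frac{1}{208} = - \frac{1871}{208} \approx -8.9952$)
$L = - \frac{69}{43}$ ($L = 138 \left(- \frac{1}{86}\right) = - \frac{69}{43} \approx -1.6047$)
$z{\left(n,q \right)} = \frac{11137}{103}$ ($z{\left(n,q \right)} = \frac{113 + 146}{- \frac{69}{43} + 4} = \frac{259}{\frac{103}{43}} = 259 \cdot \frac{43}{103} = \frac{11137}{103}$)
$- z{\left(D{\left(9,5 \right)},s \right)} = \left(-1\right) \frac{11137}{103} = - \frac{11137}{103}$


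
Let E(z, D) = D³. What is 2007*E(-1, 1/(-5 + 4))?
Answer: -2007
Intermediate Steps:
2007*E(-1, 1/(-5 + 4)) = 2007*(1/(-5 + 4))³ = 2007*(1/(-1))³ = 2007*(-1)³ = 2007*(-1) = -2007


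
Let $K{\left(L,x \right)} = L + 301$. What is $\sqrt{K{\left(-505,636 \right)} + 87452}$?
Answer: $4 \sqrt{5453} \approx 295.38$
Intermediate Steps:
$K{\left(L,x \right)} = 301 + L$
$\sqrt{K{\left(-505,636 \right)} + 87452} = \sqrt{\left(301 - 505\right) + 87452} = \sqrt{-204 + 87452} = \sqrt{87248} = 4 \sqrt{5453}$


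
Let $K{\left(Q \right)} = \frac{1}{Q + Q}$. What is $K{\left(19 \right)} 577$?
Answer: $\frac{577}{38} \approx 15.184$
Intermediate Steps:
$K{\left(Q \right)} = \frac{1}{2 Q}$
$K{\left(19 \right)} 577 = \frac{1}{2 \cdot 19} \cdot 577 = \frac{1}{2} \cdot \frac{1}{19} \cdot 577 = \frac{1}{38} \cdot 577 = \frac{577}{38}$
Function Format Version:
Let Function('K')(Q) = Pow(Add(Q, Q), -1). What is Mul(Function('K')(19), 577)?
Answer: Rational(577, 38) ≈ 15.184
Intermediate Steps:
Function('K')(Q) = Mul(Rational(1, 2), Pow(Q, -1)) (Function('K')(Q) = Pow(Mul(2, Q), -1) = Mul(Rational(1, 2), Pow(Q, -1)))
Mul(Function('K')(19), 577) = Mul(Mul(Rational(1, 2), Pow(19, -1)), 577) = Mul(Mul(Rational(1, 2), Rational(1, 19)), 577) = Mul(Rational(1, 38), 577) = Rational(577, 38)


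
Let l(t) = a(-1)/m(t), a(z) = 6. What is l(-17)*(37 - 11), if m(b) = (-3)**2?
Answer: 52/3 ≈ 17.333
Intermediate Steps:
m(b) = 9
l(t) = 2/3 (l(t) = 6/9 = 6*(1/9) = 2/3)
l(-17)*(37 - 11) = 2*(37 - 11)/3 = (2/3)*26 = 52/3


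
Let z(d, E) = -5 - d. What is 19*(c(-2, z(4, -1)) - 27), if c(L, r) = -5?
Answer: -608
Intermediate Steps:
19*(c(-2, z(4, -1)) - 27) = 19*(-5 - 27) = 19*(-32) = -608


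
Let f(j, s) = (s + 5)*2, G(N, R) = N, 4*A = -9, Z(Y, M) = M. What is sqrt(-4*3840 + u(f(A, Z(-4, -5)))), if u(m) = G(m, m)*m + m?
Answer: 32*I*sqrt(15) ≈ 123.94*I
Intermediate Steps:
A = -9/4 (A = (1/4)*(-9) = -9/4 ≈ -2.2500)
f(j, s) = 10 + 2*s (f(j, s) = (5 + s)*2 = 10 + 2*s)
u(m) = m + m**2 (u(m) = m*m + m = m**2 + m = m + m**2)
sqrt(-4*3840 + u(f(A, Z(-4, -5)))) = sqrt(-4*3840 + (10 + 2*(-5))*(1 + (10 + 2*(-5)))) = sqrt(-15360 + (10 - 10)*(1 + (10 - 10))) = sqrt(-15360 + 0*(1 + 0)) = sqrt(-15360 + 0*1) = sqrt(-15360 + 0) = sqrt(-15360) = 32*I*sqrt(15)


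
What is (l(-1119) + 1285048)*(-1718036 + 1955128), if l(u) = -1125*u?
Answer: 603143791916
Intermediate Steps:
(l(-1119) + 1285048)*(-1718036 + 1955128) = (-1125*(-1119) + 1285048)*(-1718036 + 1955128) = (1258875 + 1285048)*237092 = 2543923*237092 = 603143791916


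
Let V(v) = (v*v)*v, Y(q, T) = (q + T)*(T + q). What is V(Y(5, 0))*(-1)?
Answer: -15625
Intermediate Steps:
Y(q, T) = (T + q)**2 (Y(q, T) = (T + q)*(T + q) = (T + q)**2)
V(v) = v**3 (V(v) = v**2*v = v**3)
V(Y(5, 0))*(-1) = ((0 + 5)**2)**3*(-1) = (5**2)**3*(-1) = 25**3*(-1) = 15625*(-1) = -15625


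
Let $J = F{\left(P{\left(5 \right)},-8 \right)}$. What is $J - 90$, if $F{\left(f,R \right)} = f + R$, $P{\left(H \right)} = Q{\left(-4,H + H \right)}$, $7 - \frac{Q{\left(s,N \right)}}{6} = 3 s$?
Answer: $16$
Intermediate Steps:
$Q{\left(s,N \right)} = 42 - 18 s$ ($Q{\left(s,N \right)} = 42 - 6 \cdot 3 s = 42 - 18 s$)
$P{\left(H \right)} = 114$ ($P{\left(H \right)} = 42 - -72 = 42 + 72 = 114$)
$F{\left(f,R \right)} = R + f$
$J = 106$ ($J = -8 + 114 = 106$)
$J - 90 = 106 - 90 = 16$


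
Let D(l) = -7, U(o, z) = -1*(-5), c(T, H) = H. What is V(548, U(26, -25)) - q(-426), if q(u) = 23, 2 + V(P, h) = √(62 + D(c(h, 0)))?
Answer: -25 + √55 ≈ -17.584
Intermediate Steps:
U(o, z) = 5
V(P, h) = -2 + √55 (V(P, h) = -2 + √(62 - 7) = -2 + √55)
V(548, U(26, -25)) - q(-426) = (-2 + √55) - 1*23 = (-2 + √55) - 23 = -25 + √55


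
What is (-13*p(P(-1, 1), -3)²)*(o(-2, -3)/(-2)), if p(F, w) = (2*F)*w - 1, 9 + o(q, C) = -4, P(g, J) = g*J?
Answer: -4225/2 ≈ -2112.5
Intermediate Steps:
P(g, J) = J*g
o(q, C) = -13 (o(q, C) = -9 - 4 = -13)
p(F, w) = -1 + 2*F*w (p(F, w) = 2*F*w - 1 = -1 + 2*F*w)
(-13*p(P(-1, 1), -3)²)*(o(-2, -3)/(-2)) = (-13*(-1 + 2*(1*(-1))*(-3))²)*(-13/(-2)) = (-13*(-1 + 2*(-1)*(-3))²)*(-13*(-½)) = -13*(-1 + 6)²*(13/2) = -13*5²*(13/2) = -13*25*(13/2) = -325*13/2 = -4225/2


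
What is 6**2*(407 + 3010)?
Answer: 123012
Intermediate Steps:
6**2*(407 + 3010) = 36*3417 = 123012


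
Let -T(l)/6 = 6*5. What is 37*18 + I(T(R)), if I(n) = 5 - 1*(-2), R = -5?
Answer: 673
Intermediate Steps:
T(l) = -180 (T(l) = -36*5 = -6*30 = -180)
I(n) = 7 (I(n) = 5 + 2 = 7)
37*18 + I(T(R)) = 37*18 + 7 = 666 + 7 = 673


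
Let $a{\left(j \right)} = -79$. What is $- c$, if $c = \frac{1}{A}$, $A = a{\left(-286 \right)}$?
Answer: $\frac{1}{79} \approx 0.012658$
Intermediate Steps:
$A = -79$
$c = - \frac{1}{79}$ ($c = \frac{1}{-79} = - \frac{1}{79} \approx -0.012658$)
$- c = \left(-1\right) \left(- \frac{1}{79}\right) = \frac{1}{79}$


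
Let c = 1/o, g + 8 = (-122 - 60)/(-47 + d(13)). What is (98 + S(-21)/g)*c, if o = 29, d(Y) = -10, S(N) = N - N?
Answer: 98/29 ≈ 3.3793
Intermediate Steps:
S(N) = 0
g = -274/57 (g = -8 + (-122 - 60)/(-47 - 10) = -8 - 182/(-57) = -8 - 182*(-1/57) = -8 + 182/57 = -274/57 ≈ -4.8070)
c = 1/29 ≈ 0.034483
(98 + S(-21)/g)*c = (98 + 0/(-274/57))*(1/29) = (98 + 0*(-57/274))*(1/29) = (98 + 0)*(1/29) = 98*(1/29) = 98/29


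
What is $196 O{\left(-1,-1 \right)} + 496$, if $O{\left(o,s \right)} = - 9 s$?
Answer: $2260$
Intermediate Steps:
$196 O{\left(-1,-1 \right)} + 496 = 196 \left(\left(-9\right) \left(-1\right)\right) + 496 = 196 \cdot 9 + 496 = 1764 + 496 = 2260$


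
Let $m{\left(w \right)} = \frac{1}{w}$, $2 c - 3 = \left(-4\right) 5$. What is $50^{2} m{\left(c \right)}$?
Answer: $- \frac{5000}{17} \approx -294.12$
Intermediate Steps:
$c = - \frac{17}{2}$ ($c = \frac{3}{2} + \frac{\left(-4\right) 5}{2} = \frac{3}{2} + \frac{1}{2} \left(-20\right) = \frac{3}{2} - 10 = - \frac{17}{2} \approx -8.5$)
$50^{2} m{\left(c \right)} = \frac{50^{2}}{- \frac{17}{2}} = 2500 \left(- \frac{2}{17}\right) = - \frac{5000}{17}$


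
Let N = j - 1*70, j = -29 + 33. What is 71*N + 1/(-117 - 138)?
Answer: -1194931/255 ≈ -4686.0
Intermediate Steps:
j = 4
N = -66 (N = 4 - 1*70 = 4 - 70 = -66)
71*N + 1/(-117 - 138) = 71*(-66) + 1/(-117 - 138) = -4686 + 1/(-255) = -4686 - 1/255 = -1194931/255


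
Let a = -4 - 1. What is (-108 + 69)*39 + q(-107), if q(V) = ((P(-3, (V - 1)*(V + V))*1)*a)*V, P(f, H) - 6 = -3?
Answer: 84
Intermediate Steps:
P(f, H) = 3 (P(f, H) = 6 - 3 = 3)
a = -5
q(V) = -15*V (q(V) = ((3*1)*(-5))*V = (3*(-5))*V = -15*V)
(-108 + 69)*39 + q(-107) = (-108 + 69)*39 - 15*(-107) = -39*39 + 1605 = -1521 + 1605 = 84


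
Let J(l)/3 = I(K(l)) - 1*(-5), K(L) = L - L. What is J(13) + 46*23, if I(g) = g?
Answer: 1073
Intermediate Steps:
K(L) = 0
J(l) = 15 (J(l) = 3*(0 - 1*(-5)) = 3*(0 + 5) = 3*5 = 15)
J(13) + 46*23 = 15 + 46*23 = 15 + 1058 = 1073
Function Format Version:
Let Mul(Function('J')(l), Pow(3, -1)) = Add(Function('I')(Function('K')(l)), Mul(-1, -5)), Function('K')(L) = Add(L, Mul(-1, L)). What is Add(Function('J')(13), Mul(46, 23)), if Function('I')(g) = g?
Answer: 1073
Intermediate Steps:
Function('K')(L) = 0
Function('J')(l) = 15 (Function('J')(l) = Mul(3, Add(0, Mul(-1, -5))) = Mul(3, Add(0, 5)) = Mul(3, 5) = 15)
Add(Function('J')(13), Mul(46, 23)) = Add(15, Mul(46, 23)) = Add(15, 1058) = 1073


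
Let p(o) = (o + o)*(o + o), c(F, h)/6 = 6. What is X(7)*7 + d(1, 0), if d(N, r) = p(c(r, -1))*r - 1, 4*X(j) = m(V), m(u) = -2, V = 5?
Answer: -9/2 ≈ -4.5000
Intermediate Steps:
c(F, h) = 36 (c(F, h) = 6*6 = 36)
p(o) = 4*o² (p(o) = (2*o)*(2*o) = 4*o²)
X(j) = -½ (X(j) = (¼)*(-2) = -½)
d(N, r) = -1 + 5184*r (d(N, r) = (4*36²)*r - 1 = (4*1296)*r - 1 = 5184*r - 1 = -1 + 5184*r)
X(7)*7 + d(1, 0) = -½*7 + (-1 + 5184*0) = -7/2 + (-1 + 0) = -7/2 - 1 = -9/2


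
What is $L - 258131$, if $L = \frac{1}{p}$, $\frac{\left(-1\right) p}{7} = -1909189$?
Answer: $- \frac{3449746060312}{13364323} \approx -2.5813 \cdot 10^{5}$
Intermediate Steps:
$p = 13364323$ ($p = \left(-7\right) \left(-1909189\right) = 13364323$)
$L = \frac{1}{13364323} \approx 7.4826 \cdot 10^{-8}$
$L - 258131 = \frac{1}{13364323} - 258131 = - \frac{3449746060312}{13364323}$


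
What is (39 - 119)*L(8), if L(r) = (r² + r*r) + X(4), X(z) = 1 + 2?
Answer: -10480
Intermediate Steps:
X(z) = 3
L(r) = 3 + 2*r² (L(r) = (r² + r*r) + 3 = (r² + r²) + 3 = 2*r² + 3 = 3 + 2*r²)
(39 - 119)*L(8) = (39 - 119)*(3 + 2*8²) = -80*(3 + 2*64) = -80*(3 + 128) = -80*131 = -10480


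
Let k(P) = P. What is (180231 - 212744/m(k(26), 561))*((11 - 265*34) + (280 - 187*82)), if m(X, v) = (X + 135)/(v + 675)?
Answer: 803831993547/23 ≈ 3.4949e+10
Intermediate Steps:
m(X, v) = (135 + X)/(675 + v)
(180231 - 212744/m(k(26), 561))*((11 - 265*34) + (280 - 187*82)) = (180231 - 212744*(675 + 561)/(135 + 26))*((11 - 265*34) + (280 - 187*82)) = (180231 - 212744/(161/1236))*((11 - 9010) + (280 - 15334)) = (180231 - 212744/((1/1236)*161))*(-8999 - 15054) = (180231 - 212744/161/1236)*(-24053) = (180231 - 212744*1236/161)*(-24053) = (180231 - 37564512/23)*(-24053) = -33419199/23*(-24053) = 803831993547/23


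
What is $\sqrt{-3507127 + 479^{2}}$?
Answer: $i \sqrt{3277686} \approx 1810.4 i$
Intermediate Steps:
$\sqrt{-3507127 + 479^{2}} = \sqrt{-3507127 + 229441} = \sqrt{-3277686} = i \sqrt{3277686}$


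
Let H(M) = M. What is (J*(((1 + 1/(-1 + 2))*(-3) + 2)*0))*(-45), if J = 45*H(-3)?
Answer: 0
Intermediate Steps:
J = -135 (J = 45*(-3) = -135)
(J*(((1 + 1/(-1 + 2))*(-3) + 2)*0))*(-45) = -135*((1 + 1/(-1 + 2))*(-3) + 2)*0*(-45) = -135*((1 + 1/1)*(-3) + 2)*0*(-45) = -135*((1 + 1)*(-3) + 2)*0*(-45) = -135*(2*(-3) + 2)*0*(-45) = -135*(-6 + 2)*0*(-45) = -(-540)*0*(-45) = -135*0*(-45) = 0*(-45) = 0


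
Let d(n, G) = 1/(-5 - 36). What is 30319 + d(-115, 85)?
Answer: 1243078/41 ≈ 30319.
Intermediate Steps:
d(n, G) = -1/41 (d(n, G) = 1/(-41) = -1/41)
30319 + d(-115, 85) = 30319 - 1/41 = 1243078/41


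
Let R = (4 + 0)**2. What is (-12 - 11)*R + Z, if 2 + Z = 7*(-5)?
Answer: -405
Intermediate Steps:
Z = -37 (Z = -2 + 7*(-5) = -2 - 35 = -37)
R = 16 (R = 4**2 = 16)
(-12 - 11)*R + Z = (-12 - 11)*16 - 37 = -23*16 - 37 = -368 - 37 = -405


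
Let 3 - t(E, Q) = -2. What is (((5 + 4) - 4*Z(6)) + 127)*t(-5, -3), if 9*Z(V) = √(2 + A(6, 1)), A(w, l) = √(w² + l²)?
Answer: 680 - 20*√(2 + √37)/9 ≈ 673.68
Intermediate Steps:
A(w, l) = √(l² + w²)
t(E, Q) = 5 (t(E, Q) = 3 - 1*(-2) = 3 + 2 = 5)
Z(V) = √(2 + √37)/9 (Z(V) = √(2 + √(1² + 6²))/9 = √(2 + √(1 + 36))/9 = √(2 + √37)/9)
(((5 + 4) - 4*Z(6)) + 127)*t(-5, -3) = (((5 + 4) - 4*√(2 + √37)/9) + 127)*5 = ((9 - 4*√(2 + √37)/9) + 127)*5 = (136 - 4*√(2 + √37)/9)*5 = 680 - 20*√(2 + √37)/9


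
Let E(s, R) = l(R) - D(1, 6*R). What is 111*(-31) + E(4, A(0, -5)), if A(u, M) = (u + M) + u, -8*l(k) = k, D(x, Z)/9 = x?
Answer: -27595/8 ≈ -3449.4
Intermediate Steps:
D(x, Z) = 9*x
l(k) = -k/8
A(u, M) = M + 2*u (A(u, M) = (M + u) + u = M + 2*u)
E(s, R) = -9 - R/8 (E(s, R) = -R/8 - 9 = -9 - R/8)
111*(-31) + E(4, A(0, -5)) = 111*(-31) + (-9 - (-5 + 2*0)/8) = -3441 + (-9 - (-5 + 0)/8) = -3441 + (-9 - ⅛*(-5)) = -3441 + (-9 + 5/8) = -3441 - 67/8 = -27595/8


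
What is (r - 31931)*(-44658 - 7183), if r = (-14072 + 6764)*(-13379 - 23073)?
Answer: -13808331693685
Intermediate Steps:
r = 266391216 (r = -7308*(-36452) = 266391216)
(r - 31931)*(-44658 - 7183) = (266391216 - 31931)*(-44658 - 7183) = 266359285*(-51841) = -13808331693685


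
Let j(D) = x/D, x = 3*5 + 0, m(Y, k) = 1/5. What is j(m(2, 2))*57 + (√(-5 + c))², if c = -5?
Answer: 4265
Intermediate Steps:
m(Y, k) = ⅕
x = 15 (x = 15 + 0 = 15)
j(D) = 15/D
j(m(2, 2))*57 + (√(-5 + c))² = (15/(⅕))*57 + (√(-5 - 5))² = (15*5)*57 + (√(-10))² = 75*57 + (I*√10)² = 4275 - 10 = 4265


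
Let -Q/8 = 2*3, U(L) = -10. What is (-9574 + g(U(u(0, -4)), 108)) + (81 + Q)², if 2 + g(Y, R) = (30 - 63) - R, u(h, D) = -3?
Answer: -8628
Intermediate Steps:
Q = -48 (Q = -16*3 = -8*6 = -48)
g(Y, R) = -35 - R (g(Y, R) = -2 + ((30 - 63) - R) = -2 + (-33 - R) = -35 - R)
(-9574 + g(U(u(0, -4)), 108)) + (81 + Q)² = (-9574 + (-35 - 1*108)) + (81 - 48)² = (-9574 + (-35 - 108)) + 33² = (-9574 - 143) + 1089 = -9717 + 1089 = -8628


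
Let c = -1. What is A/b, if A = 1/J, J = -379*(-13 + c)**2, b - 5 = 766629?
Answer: -1/56948640056 ≈ -1.7560e-11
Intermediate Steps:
b = 766634 (b = 5 + 766629 = 766634)
J = -74284 (J = -379*(-13 - 1)**2 = -379*(-14)**2 = -379*196 = -74284)
A = -1/74284 (A = 1/(-74284) = -1/74284 ≈ -1.3462e-5)
A/b = -1/74284/766634 = -1/74284*1/766634 = -1/56948640056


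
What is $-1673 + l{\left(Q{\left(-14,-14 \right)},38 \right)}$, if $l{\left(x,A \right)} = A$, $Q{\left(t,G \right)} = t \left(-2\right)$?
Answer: $-1635$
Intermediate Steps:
$Q{\left(t,G \right)} = - 2 t$
$-1673 + l{\left(Q{\left(-14,-14 \right)},38 \right)} = -1673 + 38 = -1635$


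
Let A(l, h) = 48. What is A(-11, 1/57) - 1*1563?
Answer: -1515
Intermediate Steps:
A(-11, 1/57) - 1*1563 = 48 - 1*1563 = 48 - 1563 = -1515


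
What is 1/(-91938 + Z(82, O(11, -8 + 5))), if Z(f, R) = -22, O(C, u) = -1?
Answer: -1/91960 ≈ -1.0874e-5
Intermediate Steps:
1/(-91938 + Z(82, O(11, -8 + 5))) = 1/(-91938 - 22) = 1/(-91960) = -1/91960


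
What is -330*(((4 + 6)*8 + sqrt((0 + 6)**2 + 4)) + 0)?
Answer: -26400 - 660*sqrt(10) ≈ -28487.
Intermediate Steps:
-330*(((4 + 6)*8 + sqrt((0 + 6)**2 + 4)) + 0) = -330*((10*8 + sqrt(6**2 + 4)) + 0) = -330*((80 + sqrt(36 + 4)) + 0) = -330*((80 + sqrt(40)) + 0) = -330*((80 + 2*sqrt(10)) + 0) = -330*(80 + 2*sqrt(10)) = -26400 - 660*sqrt(10)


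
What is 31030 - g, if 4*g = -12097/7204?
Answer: 894172577/28816 ≈ 31030.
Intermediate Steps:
g = -12097/28816 (g = (-12097/7204)/4 = (-12097*1/7204)/4 = (1/4)*(-12097/7204) = -12097/28816 ≈ -0.41980)
31030 - g = 31030 - 1*(-12097/28816) = 31030 + 12097/28816 = 894172577/28816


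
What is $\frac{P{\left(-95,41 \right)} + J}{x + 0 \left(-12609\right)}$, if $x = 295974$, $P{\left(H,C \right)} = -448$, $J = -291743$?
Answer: $- \frac{97397}{98658} \approx -0.98722$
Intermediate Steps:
$\frac{P{\left(-95,41 \right)} + J}{x + 0 \left(-12609\right)} = \frac{-448 - 291743}{295974 + 0 \left(-12609\right)} = - \frac{292191}{295974 + 0} = - \frac{292191}{295974} = \left(-292191\right) \frac{1}{295974} = - \frac{97397}{98658}$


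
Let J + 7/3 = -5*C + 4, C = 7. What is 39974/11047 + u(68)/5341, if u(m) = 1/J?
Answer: 21350080259/5900202700 ≈ 3.6185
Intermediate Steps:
J = -100/3 (J = -7/3 + (-5*7 + 4) = -7/3 + (-35 + 4) = -7/3 - 31 = -100/3 ≈ -33.333)
u(m) = -3/100 (u(m) = 1/(-100/3) = -3/100)
39974/11047 + u(68)/5341 = 39974/11047 - 3/100/5341 = 39974*(1/11047) - 3/100*1/5341 = 39974/11047 - 3/534100 = 21350080259/5900202700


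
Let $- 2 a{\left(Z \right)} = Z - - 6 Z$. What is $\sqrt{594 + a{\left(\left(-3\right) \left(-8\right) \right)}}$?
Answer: $\sqrt{510} \approx 22.583$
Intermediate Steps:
$a{\left(Z \right)} = - \frac{7 Z}{2}$ ($a{\left(Z \right)} = - \frac{Z - - 6 Z}{2} = - \frac{Z + 6 Z}{2} = - \frac{7 Z}{2}$)
$\sqrt{594 + a{\left(\left(-3\right) \left(-8\right) \right)}} = \sqrt{594 - \frac{7 \left(\left(-3\right) \left(-8\right)\right)}{2}} = \sqrt{594 - 84} = \sqrt{510}$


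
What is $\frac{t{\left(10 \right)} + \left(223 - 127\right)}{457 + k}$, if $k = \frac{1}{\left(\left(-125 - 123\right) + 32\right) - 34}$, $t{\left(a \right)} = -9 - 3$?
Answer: $\frac{7000}{38083} \approx 0.18381$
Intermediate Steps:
$t{\left(a \right)} = -12$
$k = - \frac{1}{250}$ ($k = \frac{1}{\left(-248 + 32\right) - 34} = \frac{1}{-216 - 34} = \frac{1}{-250} = - \frac{1}{250} \approx -0.004$)
$\frac{t{\left(10 \right)} + \left(223 - 127\right)}{457 + k} = \frac{-12 + \left(223 - 127\right)}{457 - \frac{1}{250}} = \frac{-12 + \left(223 - 127\right)}{\frac{114249}{250}} = \frac{250 \left(-12 + 96\right)}{114249} = \frac{250}{114249} \cdot 84 = \frac{7000}{38083}$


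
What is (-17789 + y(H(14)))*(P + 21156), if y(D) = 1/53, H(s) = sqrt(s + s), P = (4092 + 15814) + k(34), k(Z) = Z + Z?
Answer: -38778022080/53 ≈ -7.3166e+8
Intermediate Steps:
k(Z) = 2*Z
P = 19974 (P = (4092 + 15814) + 2*34 = 19906 + 68 = 19974)
H(s) = sqrt(2)*sqrt(s) (H(s) = sqrt(2*s) = sqrt(2)*sqrt(s))
y(D) = 1/53
(-17789 + y(H(14)))*(P + 21156) = (-17789 + 1/53)*(19974 + 21156) = -942816/53*41130 = -38778022080/53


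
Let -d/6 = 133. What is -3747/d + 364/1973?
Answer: 2561101/524818 ≈ 4.8800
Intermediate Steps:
d = -798 (d = -6*133 = -798)
-3747/d + 364/1973 = -3747/(-798) + 364/1973 = -3747*(-1/798) + 364*(1/1973) = 1249/266 + 364/1973 = 2561101/524818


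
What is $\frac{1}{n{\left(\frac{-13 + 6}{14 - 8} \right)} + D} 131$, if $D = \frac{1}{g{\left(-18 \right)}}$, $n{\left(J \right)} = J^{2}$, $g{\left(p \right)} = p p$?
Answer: $\frac{21222}{221} \approx 96.027$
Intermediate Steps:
$g{\left(p \right)} = p^{2}$
$D = \frac{1}{324}$ ($D = \frac{1}{\left(-18\right)^{2}} = \frac{1}{324} \approx 0.0030864$)
$\frac{1}{n{\left(\frac{-13 + 6}{14 - 8} \right)} + D} 131 = \frac{1}{\left(\frac{-13 + 6}{14 - 8}\right)^{2} + \frac{1}{324}} \cdot 131 = \frac{1}{\left(- \frac{7}{6}\right)^{2} + \frac{1}{324}} \cdot 131 = \frac{1}{\frac{49}{36} + \frac{1}{324}} \cdot 131 = \frac{1}{\frac{221}{162}} \cdot 131 = \frac{162}{221} \cdot 131 = \frac{21222}{221}$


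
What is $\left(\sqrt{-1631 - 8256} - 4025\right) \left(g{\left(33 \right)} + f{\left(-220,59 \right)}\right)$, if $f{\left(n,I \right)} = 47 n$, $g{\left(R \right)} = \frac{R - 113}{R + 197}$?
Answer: $41619900 - \frac{237828 i \sqrt{9887}}{23} \approx 4.162 \cdot 10^{7} - 1.0282 \cdot 10^{6} i$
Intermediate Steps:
$g{\left(R \right)} = \frac{-113 + R}{197 + R}$
$\left(\sqrt{-1631 - 8256} - 4025\right) \left(g{\left(33 \right)} + f{\left(-220,59 \right)}\right) = \left(\sqrt{-1631 - 8256} - 4025\right) \left(\frac{-113 + 33}{197 + 33} + 47 \left(-220\right)\right) = \left(\sqrt{-9887} - 4025\right) \left(\frac{1}{230} \left(-80\right) - 10340\right) = \left(i \sqrt{9887} - 4025\right) \left(\frac{1}{230} \left(-80\right) - 10340\right) = \left(-4025 + i \sqrt{9887}\right) \left(- \frac{8}{23} - 10340\right) = \left(-4025 + i \sqrt{9887}\right) \left(- \frac{237828}{23}\right) = 41619900 - \frac{237828 i \sqrt{9887}}{23}$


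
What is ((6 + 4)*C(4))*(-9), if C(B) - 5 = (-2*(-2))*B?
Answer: -1890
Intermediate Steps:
C(B) = 5 + 4*B (C(B) = 5 + (-2*(-2))*B = 5 + 4*B)
((6 + 4)*C(4))*(-9) = ((6 + 4)*(5 + 4*4))*(-9) = (10*(5 + 16))*(-9) = (10*21)*(-9) = 210*(-9) = -1890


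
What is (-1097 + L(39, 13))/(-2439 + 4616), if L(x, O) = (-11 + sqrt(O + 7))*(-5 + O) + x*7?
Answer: -912/2177 + 16*sqrt(5)/2177 ≈ -0.40249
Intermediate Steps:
L(x, O) = 7*x + (-11 + sqrt(7 + O))*(-5 + O) (L(x, O) = (-11 + sqrt(7 + O))*(-5 + O) + 7*x = 7*x + (-11 + sqrt(7 + O))*(-5 + O))
(-1097 + L(39, 13))/(-2439 + 4616) = (-1097 + (55 - 11*13 - 5*sqrt(7 + 13) + 7*39 + 13*sqrt(7 + 13)))/(-2439 + 4616) = (-1097 + (55 - 143 - 10*sqrt(5) + 273 + 13*sqrt(20)))/2177 = (-1097 + (55 - 143 - 10*sqrt(5) + 273 + 13*(2*sqrt(5))))*(1/2177) = (-1097 + (55 - 143 - 10*sqrt(5) + 273 + 26*sqrt(5)))*(1/2177) = (-1097 + (185 + 16*sqrt(5)))*(1/2177) = (-912 + 16*sqrt(5))*(1/2177) = -912/2177 + 16*sqrt(5)/2177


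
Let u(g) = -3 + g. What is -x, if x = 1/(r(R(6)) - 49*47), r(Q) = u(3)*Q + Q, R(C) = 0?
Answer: 1/2303 ≈ 0.00043422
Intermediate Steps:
r(Q) = Q (r(Q) = (-3 + 3)*Q + Q = 0*Q + Q = 0 + Q = Q)
x = -1/2303 (x = 1/(0 - 49*47) = 1/(0 - 2303) = 1/(-2303) = -1/2303 ≈ -0.00043422)
-x = -1*(-1/2303) = 1/2303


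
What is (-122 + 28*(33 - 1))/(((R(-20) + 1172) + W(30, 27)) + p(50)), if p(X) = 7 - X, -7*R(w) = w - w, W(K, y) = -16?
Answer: 258/371 ≈ 0.69542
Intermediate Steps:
R(w) = 0 (R(w) = -(w - w)/7 = -⅐*0 = 0)
(-122 + 28*(33 - 1))/(((R(-20) + 1172) + W(30, 27)) + p(50)) = (-122 + 28*(33 - 1))/(((0 + 1172) - 16) + (7 - 1*50)) = (-122 + 28*32)/((1172 - 16) + (7 - 50)) = (-122 + 896)/(1156 - 43) = 774/1113 = 774*(1/1113) = 258/371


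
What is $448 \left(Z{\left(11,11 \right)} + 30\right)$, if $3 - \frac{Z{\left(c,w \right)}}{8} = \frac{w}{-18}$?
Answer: $\frac{237440}{9} \approx 26382.0$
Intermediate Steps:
$Z{\left(c,w \right)} = 24 + \frac{4 w}{9}$ ($Z{\left(c,w \right)} = 24 - 8 \frac{w}{-18} = 24 - 8 w \left(- \frac{1}{18}\right) = 24 - 8 \left(- \frac{w}{18}\right) = 24 + \frac{4 w}{9}$)
$448 \left(Z{\left(11,11 \right)} + 30\right) = 448 \left(\left(24 + \frac{4}{9} \cdot 11\right) + 30\right) = 448 \left(\left(24 + \frac{44}{9}\right) + 30\right) = 448 \left(\frac{260}{9} + 30\right) = 448 \cdot \frac{530}{9} = \frac{237440}{9}$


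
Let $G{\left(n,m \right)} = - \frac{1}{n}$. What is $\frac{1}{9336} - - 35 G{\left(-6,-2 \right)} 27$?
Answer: $\frac{1470421}{9336} \approx 157.5$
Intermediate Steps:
$\frac{1}{9336} - - 35 G{\left(-6,-2 \right)} 27 = \frac{1}{9336} - - 35 \left(- \frac{1}{-6}\right) 27 = \frac{1}{9336} - - 35 \left(\left(-1\right) \left(- \frac{1}{6}\right)\right) 27 = \frac{1}{9336} - \left(-35\right) \frac{1}{6} \cdot 27 = \frac{1}{9336} - \left(- \frac{35}{6}\right) 27 = \frac{1}{9336} - - \frac{315}{2} = \frac{1}{9336} + \frac{315}{2} = \frac{1470421}{9336}$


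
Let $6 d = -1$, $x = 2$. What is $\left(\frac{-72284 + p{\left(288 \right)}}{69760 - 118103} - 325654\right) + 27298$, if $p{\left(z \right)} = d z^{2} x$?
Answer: $- \frac{14423324176}{48343} \approx -2.9835 \cdot 10^{5}$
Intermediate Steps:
$d = - \frac{1}{6}$ ($d = \frac{1}{6} \left(-1\right) = - \frac{1}{6} \approx -0.16667$)
$p{\left(z \right)} = - \frac{z^{2}}{3}$ ($p{\left(z \right)} = - \frac{z^{2}}{6} \cdot 2 = - \frac{z^{2}}{3}$)
$\left(\frac{-72284 + p{\left(288 \right)}}{69760 - 118103} - 325654\right) + 27298 = \left(\frac{-72284 - \frac{288^{2}}{3}}{69760 - 118103} - 325654\right) + 27298 = \left(\frac{-72284 - 27648}{-48343} - 325654\right) + 27298 = \left(\left(-72284 - 27648\right) \left(- \frac{1}{48343}\right) - 325654\right) + 27298 = \left(\left(-99932\right) \left(- \frac{1}{48343}\right) - 325654\right) + 27298 = \left(\frac{99932}{48343} - 325654\right) + 27298 = - \frac{15742991390}{48343} + 27298 = - \frac{14423324176}{48343}$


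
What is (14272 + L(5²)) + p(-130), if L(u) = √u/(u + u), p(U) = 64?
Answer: 143361/10 ≈ 14336.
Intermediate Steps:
L(u) = 1/(2*√u) (L(u) = √u/((2*u)) = (1/(2*u))*√u = 1/(2*√u))
(14272 + L(5²)) + p(-130) = (14272 + 1/(2*√(5²))) + 64 = (14272 + 1/(2*√25)) + 64 = (14272 + (½)*(⅕)) + 64 = (14272 + ⅒) + 64 = 142721/10 + 64 = 143361/10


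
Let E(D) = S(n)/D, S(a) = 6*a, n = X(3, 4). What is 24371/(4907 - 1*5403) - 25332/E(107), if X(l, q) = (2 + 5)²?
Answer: -225264163/24304 ≈ -9268.6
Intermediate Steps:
X(l, q) = 49 (X(l, q) = 7² = 49)
n = 49
E(D) = 294/D (E(D) = (6*49)/D = 294/D)
24371/(4907 - 1*5403) - 25332/E(107) = 24371/(4907 - 1*5403) - 25332/(294/107) = 24371/(4907 - 5403) - 25332/(294*(1/107)) = 24371/(-496) - 25332/294/107 = 24371*(-1/496) - 25332*107/294 = -24371/496 - 451754/49 = -225264163/24304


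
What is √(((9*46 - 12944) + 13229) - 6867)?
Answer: 2*I*√1542 ≈ 78.537*I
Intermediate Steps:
√(((9*46 - 12944) + 13229) - 6867) = √(((414 - 12944) + 13229) - 6867) = √((-12530 + 13229) - 6867) = √(699 - 6867) = √(-6168) = 2*I*√1542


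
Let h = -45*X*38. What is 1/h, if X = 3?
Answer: -1/5130 ≈ -0.00019493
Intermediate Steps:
h = -5130 (h = -45*3*38 = -135*38 = -5130)
1/h = 1/(-5130) = -1/5130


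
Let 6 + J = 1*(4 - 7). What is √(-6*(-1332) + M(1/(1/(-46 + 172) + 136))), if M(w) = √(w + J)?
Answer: √(2347064737848 + 51411*I*√293436851)/17137 ≈ 89.398 + 0.016772*I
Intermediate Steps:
J = -9 (J = -6 + 1*(4 - 7) = -6 + 1*(-3) = -6 - 3 = -9)
M(w) = √(-9 + w) (M(w) = √(w - 9) = √(-9 + w))
√(-6*(-1332) + M(1/(1/(-46 + 172) + 136))) = √(-6*(-1332) + √(-9 + 1/(1/(-46 + 172) + 136))) = √(7992 + √(-9 + 1/(1/126 + 136))) = √(7992 + √(-9 + 1/(17137/126))) = √(7992 + √(-9 + 126/17137)) = √(7992 + √(-154107/17137)) = √(7992 + 3*I*√293436851/17137)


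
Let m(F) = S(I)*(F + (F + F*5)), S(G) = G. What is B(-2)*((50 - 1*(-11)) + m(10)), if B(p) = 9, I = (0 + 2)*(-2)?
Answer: -1971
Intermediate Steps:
I = -4 (I = 2*(-2) = -4)
m(F) = -28*F (m(F) = -4*(F + (F + F*5)) = -4*(F + (F + 5*F)) = -4*(F + 6*F) = -28*F)
B(-2)*((50 - 1*(-11)) + m(10)) = 9*((50 - 1*(-11)) - 28*10) = 9*((50 + 11) - 280) = 9*(61 - 280) = 9*(-219) = -1971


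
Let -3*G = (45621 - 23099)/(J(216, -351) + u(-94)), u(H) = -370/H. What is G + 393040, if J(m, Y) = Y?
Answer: 9617431987/24468 ≈ 3.9306e+5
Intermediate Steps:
G = 529267/24468 (G = -(45621 - 23099)/(3*(-351 - 370/(-94))) = -22522/(3*(-351 - 370*(-1/94))) = -22522/(3*(-351 + 185/47)) = -22522/(3*(-16312/47)) = -22522*(-47)/(3*16312) = -1/3*(-529267/8156) = 529267/24468 ≈ 21.631)
G + 393040 = 529267/24468 + 393040 = 9617431987/24468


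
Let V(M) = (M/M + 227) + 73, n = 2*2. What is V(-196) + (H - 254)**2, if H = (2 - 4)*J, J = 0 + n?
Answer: 68945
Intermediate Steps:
n = 4
J = 4 (J = 0 + 4 = 4)
H = -8 (H = (2 - 4)*4 = -2*4 = -8)
V(M) = 301 (V(M) = (1 + 227) + 73 = 228 + 73 = 301)
V(-196) + (H - 254)**2 = 301 + (-8 - 254)**2 = 301 + (-262)**2 = 301 + 68644 = 68945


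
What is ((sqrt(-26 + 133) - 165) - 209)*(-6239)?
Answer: 2333386 - 6239*sqrt(107) ≈ 2.2688e+6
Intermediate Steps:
((sqrt(-26 + 133) - 165) - 209)*(-6239) = ((sqrt(107) - 165) - 209)*(-6239) = ((-165 + sqrt(107)) - 209)*(-6239) = (-374 + sqrt(107))*(-6239) = 2333386 - 6239*sqrt(107)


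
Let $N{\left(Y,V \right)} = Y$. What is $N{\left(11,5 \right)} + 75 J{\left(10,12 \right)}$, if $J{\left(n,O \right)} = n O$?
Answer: $9011$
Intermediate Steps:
$J{\left(n,O \right)} = O n$
$N{\left(11,5 \right)} + 75 J{\left(10,12 \right)} = 11 + 75 \cdot 12 \cdot 10 = 11 + 75 \cdot 120 = 11 + 9000 = 9011$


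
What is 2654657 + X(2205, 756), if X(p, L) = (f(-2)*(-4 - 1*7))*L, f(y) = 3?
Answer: 2629709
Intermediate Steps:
X(p, L) = -33*L (X(p, L) = (3*(-4 - 1*7))*L = (3*(-4 - 7))*L = (3*(-11))*L = -33*L)
2654657 + X(2205, 756) = 2654657 - 33*756 = 2654657 - 24948 = 2629709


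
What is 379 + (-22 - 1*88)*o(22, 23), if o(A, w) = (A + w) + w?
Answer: -7101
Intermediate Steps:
o(A, w) = A + 2*w
379 + (-22 - 1*88)*o(22, 23) = 379 + (-22 - 1*88)*(22 + 2*23) = 379 + (-22 - 88)*(22 + 46) = 379 - 110*68 = 379 - 7480 = -7101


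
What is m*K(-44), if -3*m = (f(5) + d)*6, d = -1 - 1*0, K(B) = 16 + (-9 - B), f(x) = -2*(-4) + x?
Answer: -1224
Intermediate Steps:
f(x) = 8 + x
K(B) = 7 - B
d = -1 (d = -1 + 0 = -1)
m = -24 (m = -((8 + 5) - 1)*6/3 = -(13 - 1)*6/3 = -4*6 = -1/3*72 = -24)
m*K(-44) = -24*(7 - 1*(-44)) = -24*(7 + 44) = -24*51 = -1224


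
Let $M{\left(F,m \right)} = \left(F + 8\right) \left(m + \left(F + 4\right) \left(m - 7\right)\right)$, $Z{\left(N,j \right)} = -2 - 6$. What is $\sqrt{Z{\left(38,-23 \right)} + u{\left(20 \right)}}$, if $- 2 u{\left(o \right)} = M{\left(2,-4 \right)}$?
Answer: $3 \sqrt{38} \approx 18.493$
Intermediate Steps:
$Z{\left(N,j \right)} = -8$ ($Z{\left(N,j \right)} = -2 - 6 = -8$)
$M{\left(F,m \right)} = \left(8 + F\right) \left(m + \left(-7 + m\right) \left(4 + F\right)\right)$ ($M{\left(F,m \right)} = \left(8 + F\right) \left(m + \left(4 + F\right) \left(-7 + m\right)\right) = \left(8 + F\right) \left(m + \left(-7 + m\right) \left(4 + F\right)\right)$)
$u{\left(o \right)} = 350$ ($u{\left(o \right)} = - \frac{-224 - 168 - 7 \cdot 2^{2} + 40 \left(-4\right) - 4 \cdot 2^{2} + 13 \cdot 2 \left(-4\right)}{2} = - \frac{-224 - 168 - 28 - 160 - 16 - 104}{2} = \left(- \frac{1}{2}\right) \left(-700\right) = 350$)
$\sqrt{Z{\left(38,-23 \right)} + u{\left(20 \right)}} = \sqrt{-8 + 350} = \sqrt{342} = 3 \sqrt{38}$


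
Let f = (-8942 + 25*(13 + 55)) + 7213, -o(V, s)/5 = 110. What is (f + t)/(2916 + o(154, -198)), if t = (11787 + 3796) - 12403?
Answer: 3151/2366 ≈ 1.3318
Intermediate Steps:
o(V, s) = -550 (o(V, s) = -5*110 = -550)
f = -29 (f = (-8942 + 25*68) + 7213 = (-8942 + 1700) + 7213 = -7242 + 7213 = -29)
t = 3180 (t = 15583 - 12403 = 3180)
(f + t)/(2916 + o(154, -198)) = (-29 + 3180)/(2916 - 550) = 3151/2366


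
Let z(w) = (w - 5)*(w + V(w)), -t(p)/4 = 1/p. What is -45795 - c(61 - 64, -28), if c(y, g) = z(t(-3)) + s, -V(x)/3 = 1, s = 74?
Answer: -412876/9 ≈ -45875.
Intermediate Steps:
V(x) = -3 (V(x) = -3*1 = -3)
t(p) = -4/p
z(w) = (-5 + w)*(-3 + w) (z(w) = (w - 5)*(w - 3) = (-5 + w)*(-3 + w))
c(y, g) = 721/9 (c(y, g) = (15 + (-4/(-3))² - (-32)/(-3)) + 74 = (15 + (-4*(-⅓))² - (-32)*(-1)/3) + 74 = (15 + (4/3)² - 8*4/3) + 74 = (15 + 16/9 - 32/3) + 74 = 55/9 + 74 = 721/9)
-45795 - c(61 - 64, -28) = -45795 - 1*721/9 = -45795 - 721/9 = -412876/9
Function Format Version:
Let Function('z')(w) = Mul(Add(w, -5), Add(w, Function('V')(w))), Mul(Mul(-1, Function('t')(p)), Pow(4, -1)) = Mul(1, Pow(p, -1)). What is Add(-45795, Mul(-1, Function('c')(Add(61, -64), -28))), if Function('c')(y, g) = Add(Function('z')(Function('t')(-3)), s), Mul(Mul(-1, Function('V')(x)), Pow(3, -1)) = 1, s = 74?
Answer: Rational(-412876, 9) ≈ -45875.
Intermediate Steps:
Function('V')(x) = -3 (Function('V')(x) = Mul(-3, 1) = -3)
Function('t')(p) = Mul(-4, Pow(p, -1)) (Function('t')(p) = Mul(-4, Mul(1, Pow(p, -1))) = Mul(-4, Pow(p, -1)))
Function('z')(w) = Mul(Add(-5, w), Add(-3, w)) (Function('z')(w) = Mul(Add(w, -5), Add(w, -3)) = Mul(Add(-5, w), Add(-3, w)))
Function('c')(y, g) = Rational(721, 9) (Function('c')(y, g) = Add(Add(15, Pow(Mul(-4, Pow(-3, -1)), 2), Mul(-8, Mul(-4, Pow(-3, -1)))), 74) = Add(Add(15, Pow(Mul(-4, Rational(-1, 3)), 2), Mul(-8, Mul(-4, Rational(-1, 3)))), 74) = Add(Add(15, Pow(Rational(4, 3), 2), Mul(-8, Rational(4, 3))), 74) = Add(Add(15, Rational(16, 9), Rational(-32, 3)), 74) = Add(Rational(55, 9), 74) = Rational(721, 9))
Add(-45795, Mul(-1, Function('c')(Add(61, -64), -28))) = Add(-45795, Mul(-1, Rational(721, 9))) = Add(-45795, Rational(-721, 9)) = Rational(-412876, 9)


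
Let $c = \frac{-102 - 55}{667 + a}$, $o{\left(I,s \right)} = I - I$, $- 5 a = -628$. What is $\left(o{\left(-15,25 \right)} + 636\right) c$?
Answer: $- \frac{166420}{1321} \approx -125.98$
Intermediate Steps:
$a = \frac{628}{5}$ ($a = \left(- \frac{1}{5}\right) \left(-628\right) = \frac{628}{5} \approx 125.6$)
$o{\left(I,s \right)} = 0$
$c = - \frac{785}{3963}$ ($c = \frac{-102 - 55}{667 + \frac{628}{5}} = - \frac{157}{\frac{3963}{5}} = \left(-157\right) \frac{5}{3963} = - \frac{785}{3963} \approx -0.19808$)
$\left(o{\left(-15,25 \right)} + 636\right) c = \left(0 + 636\right) \left(- \frac{785}{3963}\right) = 636 \left(- \frac{785}{3963}\right) = - \frac{166420}{1321}$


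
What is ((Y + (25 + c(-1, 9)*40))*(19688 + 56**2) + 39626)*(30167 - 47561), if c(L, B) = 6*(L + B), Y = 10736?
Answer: -5035054573380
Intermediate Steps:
c(L, B) = 6*B + 6*L (c(L, B) = 6*(B + L) = 6*B + 6*L)
((Y + (25 + c(-1, 9)*40))*(19688 + 56**2) + 39626)*(30167 - 47561) = ((10736 + (25 + (6*9 + 6*(-1))*40))*(19688 + 56**2) + 39626)*(30167 - 47561) = ((10736 + (25 + (54 - 6)*40))*(19688 + 3136) + 39626)*(-17394) = ((10736 + (25 + 48*40))*22824 + 39626)*(-17394) = ((10736 + (25 + 1920))*22824 + 39626)*(-17394) = ((10736 + 1945)*22824 + 39626)*(-17394) = (12681*22824 + 39626)*(-17394) = (289431144 + 39626)*(-17394) = 289470770*(-17394) = -5035054573380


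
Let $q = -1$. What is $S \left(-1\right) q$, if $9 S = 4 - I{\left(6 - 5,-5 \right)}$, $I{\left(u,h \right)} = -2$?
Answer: $\frac{2}{3} \approx 0.66667$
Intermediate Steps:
$S = \frac{2}{3}$ ($S = \frac{4 - -2}{9} = \frac{4 + 2}{9} = \frac{1}{9} \cdot 6 = \frac{2}{3} \approx 0.66667$)
$S \left(-1\right) q = \frac{2}{3} \left(-1\right) \left(-1\right) = \left(- \frac{2}{3}\right) \left(-1\right) = \frac{2}{3}$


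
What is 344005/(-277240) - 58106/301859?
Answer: -23990062547/16737477832 ≈ -1.4333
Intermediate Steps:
344005/(-277240) - 58106/301859 = 344005*(-1/277240) - 58106*1/301859 = -68801/55448 - 58106/301859 = -23990062547/16737477832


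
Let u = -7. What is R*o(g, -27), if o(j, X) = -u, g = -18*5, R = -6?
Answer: -42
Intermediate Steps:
g = -90
o(j, X) = 7 (o(j, X) = -1*(-7) = 7)
R*o(g, -27) = -6*7 = -42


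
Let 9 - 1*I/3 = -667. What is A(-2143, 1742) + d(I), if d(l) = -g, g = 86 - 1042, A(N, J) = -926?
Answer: 30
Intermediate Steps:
g = -956
I = 2028 (I = 27 - 3*(-667) = 27 + 2001 = 2028)
d(l) = 956 (d(l) = -1*(-956) = 956)
A(-2143, 1742) + d(I) = -926 + 956 = 30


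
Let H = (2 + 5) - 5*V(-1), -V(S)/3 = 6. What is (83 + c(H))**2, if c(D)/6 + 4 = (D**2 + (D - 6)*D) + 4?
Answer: 11990031001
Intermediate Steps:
V(S) = -18 (V(S) = -3*6 = -18)
H = 97 (H = (2 + 5) - 5*(-18) = 7 + 90 = 97)
c(D) = 6*D**2 + 6*D*(-6 + D) (c(D) = -24 + 6*((D**2 + (D - 6)*D) + 4) = -24 + 6*((D**2 + (-6 + D)*D) + 4) = -24 + 6*((D**2 + D*(-6 + D)) + 4) = -24 + 6*(4 + D**2 + D*(-6 + D)) = -24 + (24 + 6*D**2 + 6*D*(-6 + D)) = 6*D**2 + 6*D*(-6 + D))
(83 + c(H))**2 = (83 + 12*97*(-3 + 97))**2 = (83 + 12*97*94)**2 = (83 + 109416)**2 = 109499**2 = 11990031001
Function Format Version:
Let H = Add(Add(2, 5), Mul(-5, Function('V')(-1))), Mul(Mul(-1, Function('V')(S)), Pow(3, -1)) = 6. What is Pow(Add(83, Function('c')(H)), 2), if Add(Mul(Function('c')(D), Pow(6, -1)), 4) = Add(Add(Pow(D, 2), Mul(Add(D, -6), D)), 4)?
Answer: 11990031001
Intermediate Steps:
Function('V')(S) = -18 (Function('V')(S) = Mul(-3, 6) = -18)
H = 97 (H = Add(Add(2, 5), Mul(-5, -18)) = Add(7, 90) = 97)
Function('c')(D) = Add(Mul(6, Pow(D, 2)), Mul(6, D, Add(-6, D))) (Function('c')(D) = Add(-24, Mul(6, Add(Add(Pow(D, 2), Mul(Add(D, -6), D)), 4))) = Add(-24, Mul(6, Add(Add(Pow(D, 2), Mul(Add(-6, D), D)), 4))) = Add(-24, Mul(6, Add(Add(Pow(D, 2), Mul(D, Add(-6, D))), 4))) = Add(-24, Mul(6, Add(4, Pow(D, 2), Mul(D, Add(-6, D))))) = Add(-24, Add(24, Mul(6, Pow(D, 2)), Mul(6, D, Add(-6, D)))) = Add(Mul(6, Pow(D, 2)), Mul(6, D, Add(-6, D))))
Pow(Add(83, Function('c')(H)), 2) = Pow(Add(83, Mul(12, 97, Add(-3, 97))), 2) = Pow(Add(83, Mul(12, 97, 94)), 2) = Pow(Add(83, 109416), 2) = Pow(109499, 2) = 11990031001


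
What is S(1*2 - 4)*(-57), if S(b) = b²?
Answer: -228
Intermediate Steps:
S(1*2 - 4)*(-57) = (1*2 - 4)²*(-57) = (2 - 4)²*(-57) = (-2)²*(-57) = 4*(-57) = -228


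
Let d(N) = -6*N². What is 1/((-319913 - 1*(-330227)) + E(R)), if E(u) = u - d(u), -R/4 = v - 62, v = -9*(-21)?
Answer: 1/1558190 ≈ 6.4177e-7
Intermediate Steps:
v = 189
R = -508 (R = -4*(189 - 62) = -4*127 = -508)
E(u) = u + 6*u² (E(u) = u - (-6)*u² = u + 6*u²)
1/((-319913 - 1*(-330227)) + E(R)) = 1/((-319913 - 1*(-330227)) - 508*(1 + 6*(-508))) = 1/((-319913 + 330227) - 508*(1 - 3048)) = 1/(10314 - 508*(-3047)) = 1/(10314 + 1547876) = 1/1558190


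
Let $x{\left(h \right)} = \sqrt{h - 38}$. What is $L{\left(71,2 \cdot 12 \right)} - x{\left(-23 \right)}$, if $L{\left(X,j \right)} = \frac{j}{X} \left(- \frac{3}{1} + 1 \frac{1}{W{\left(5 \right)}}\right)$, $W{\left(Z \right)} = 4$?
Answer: $- \frac{66}{71} - i \sqrt{61} \approx -0.92958 - 7.8102 i$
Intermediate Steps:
$x{\left(h \right)} = \sqrt{-38 + h}$
$L{\left(X,j \right)} = - \frac{11 j}{4 X}$ ($L{\left(X,j \right)} = \frac{j}{X} \left(- \frac{3}{1} + 1 \cdot \frac{1}{4}\right) = \frac{j}{X} \left(\left(-3\right) 1 + 1 \cdot \frac{1}{4}\right) = \frac{j}{X} \left(-3 + \frac{1}{4}\right) = \frac{j}{X} \left(- \frac{11}{4}\right) = - \frac{11 j}{4 X}$)
$L{\left(71,2 \cdot 12 \right)} - x{\left(-23 \right)} = - \frac{11 \cdot 2 \cdot 12}{4 \cdot 71} - \sqrt{-38 - 23} = \left(- \frac{11}{4}\right) 24 \cdot \frac{1}{71} - \sqrt{-61} = - \frac{66}{71} - i \sqrt{61}$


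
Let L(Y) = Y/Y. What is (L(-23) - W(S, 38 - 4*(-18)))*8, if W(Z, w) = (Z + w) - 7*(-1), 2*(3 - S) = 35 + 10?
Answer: -772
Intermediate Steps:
L(Y) = 1
S = -39/2 (S = 3 - (35 + 10)/2 = 3 - ½*45 = 3 - 45/2 = -39/2 ≈ -19.500)
W(Z, w) = 7 + Z + w (W(Z, w) = (Z + w) + 7 = 7 + Z + w)
(L(-23) - W(S, 38 - 4*(-18)))*8 = (1 - (7 - 39/2 + (38 - 4*(-18))))*8 = (1 - (7 - 39/2 + (38 + 72)))*8 = (1 - (7 - 39/2 + 110))*8 = (1 - 1*195/2)*8 = (1 - 195/2)*8 = -193/2*8 = -772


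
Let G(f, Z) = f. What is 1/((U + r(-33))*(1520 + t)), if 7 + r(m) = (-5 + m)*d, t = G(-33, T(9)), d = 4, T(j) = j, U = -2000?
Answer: -1/3210433 ≈ -3.1148e-7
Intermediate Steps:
t = -33
r(m) = -27 + 4*m (r(m) = -7 + (-5 + m)*4 = -7 + (-20 + 4*m) = -27 + 4*m)
1/((U + r(-33))*(1520 + t)) = 1/((-2000 + (-27 + 4*(-33)))*(1520 - 33)) = 1/((-2000 + (-27 - 132))*1487) = 1/((-2000 - 159)*1487) = 1/(-2159*1487) = 1/(-3210433) = -1/3210433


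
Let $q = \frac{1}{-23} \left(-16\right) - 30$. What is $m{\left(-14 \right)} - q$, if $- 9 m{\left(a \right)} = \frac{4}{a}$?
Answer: $\frac{42508}{1449} \approx 29.336$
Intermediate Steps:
$m{\left(a \right)} = - \frac{4}{9 a}$ ($m{\left(a \right)} = - \frac{4 \frac{1}{a}}{9} = - \frac{4}{9 a}$)
$q = - \frac{674}{23}$ ($q = \left(- \frac{1}{23}\right) \left(-16\right) - 30 = \frac{16}{23} - 30 = - \frac{674}{23} \approx -29.304$)
$m{\left(-14 \right)} - q = - \frac{4}{9 \left(-14\right)} - - \frac{674}{23} = \left(- \frac{4}{9}\right) \left(- \frac{1}{14}\right) + \frac{674}{23} = \frac{2}{63} + \frac{674}{23} = \frac{42508}{1449}$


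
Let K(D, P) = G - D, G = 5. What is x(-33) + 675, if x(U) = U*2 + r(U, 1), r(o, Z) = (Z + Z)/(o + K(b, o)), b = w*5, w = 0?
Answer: 8525/14 ≈ 608.93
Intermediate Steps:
b = 0 (b = 0*5 = 0)
K(D, P) = 5 - D
r(o, Z) = 2*Z/(5 + o) (r(o, Z) = (Z + Z)/(o + (5 - 1*0)) = (2*Z)/(o + (5 + 0)) = (2*Z)/(o + 5) = (2*Z)/(5 + o) = 2*Z/(5 + o))
x(U) = 2*U + 2/(5 + U) (x(U) = U*2 + 2*1/(5 + U) = 2*U + 2/(5 + U))
x(-33) + 675 = 2*(1 - 33*(5 - 33))/(5 - 33) + 675 = 2*(1 - 33*(-28))/(-28) + 675 = 2*(-1/28)*(1 + 924) + 675 = 2*(-1/28)*925 + 675 = -925/14 + 675 = 8525/14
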